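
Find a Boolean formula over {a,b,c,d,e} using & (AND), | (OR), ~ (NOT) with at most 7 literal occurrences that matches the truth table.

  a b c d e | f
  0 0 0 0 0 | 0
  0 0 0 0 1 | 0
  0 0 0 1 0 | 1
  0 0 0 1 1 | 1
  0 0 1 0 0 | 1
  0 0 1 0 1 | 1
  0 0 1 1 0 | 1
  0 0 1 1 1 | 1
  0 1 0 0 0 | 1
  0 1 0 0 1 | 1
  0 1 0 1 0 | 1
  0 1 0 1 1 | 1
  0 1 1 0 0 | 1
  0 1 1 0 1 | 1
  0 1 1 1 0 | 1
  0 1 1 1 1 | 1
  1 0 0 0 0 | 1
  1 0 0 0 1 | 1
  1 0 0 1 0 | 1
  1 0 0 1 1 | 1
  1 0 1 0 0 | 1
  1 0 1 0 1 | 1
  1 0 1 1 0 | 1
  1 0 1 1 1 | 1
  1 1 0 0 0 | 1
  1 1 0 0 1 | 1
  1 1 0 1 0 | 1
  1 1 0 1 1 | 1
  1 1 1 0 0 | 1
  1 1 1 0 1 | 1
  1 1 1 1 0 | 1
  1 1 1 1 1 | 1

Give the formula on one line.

  (d | a) = 00110011001100111111111111111111
  ((d | a) | c) = 00111111001111111111111111111111
  (((d | a) | c) | b) = 00111111111111111111111111111111

(((d | a) | c) | b)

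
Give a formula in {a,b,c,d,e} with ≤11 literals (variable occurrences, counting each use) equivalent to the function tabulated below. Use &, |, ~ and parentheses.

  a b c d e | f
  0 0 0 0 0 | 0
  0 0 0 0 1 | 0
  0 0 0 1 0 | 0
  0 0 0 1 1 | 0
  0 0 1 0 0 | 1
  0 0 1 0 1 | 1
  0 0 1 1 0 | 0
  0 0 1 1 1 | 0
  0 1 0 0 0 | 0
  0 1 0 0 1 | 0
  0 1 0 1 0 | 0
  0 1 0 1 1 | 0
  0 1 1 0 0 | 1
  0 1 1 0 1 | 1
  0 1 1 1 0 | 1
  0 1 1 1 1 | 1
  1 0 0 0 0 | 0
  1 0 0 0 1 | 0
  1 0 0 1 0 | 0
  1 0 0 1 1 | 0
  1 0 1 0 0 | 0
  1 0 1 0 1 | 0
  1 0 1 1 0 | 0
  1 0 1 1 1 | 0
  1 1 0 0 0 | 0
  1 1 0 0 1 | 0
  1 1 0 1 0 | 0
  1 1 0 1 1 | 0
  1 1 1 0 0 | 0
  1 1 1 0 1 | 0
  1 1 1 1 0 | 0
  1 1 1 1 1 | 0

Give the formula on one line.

(((~d & c) | (((d | ~e) | a) & (~a & (c & b)))) & ~a)

  ~d = 11001100110011001100110011001100
  (~d & c) = 00001100000011000000110000001100
  ~e = 10101010101010101010101010101010
  (d | ~e) = 10111011101110111011101110111011
  ((d | ~e) | a) = 10111011101110111111111111111111
  ~a = 11111111111111110000000000000000
  (c & b) = 00000000000011110000000000001111
  (~a & (c & b)) = 00000000000011110000000000000000
  (((d | ~e) | a) & (~a & (c & b))) = 00000000000010110000000000000000
  ((~d & c) | (((d | ~e) | a) & (~a & (c & b)))) = 00001100000011110000110000001100
  (((~d & c) | (((d | ~e) | a) & (~a & (c & b)))) & ~a) = 00001100000011110000000000000000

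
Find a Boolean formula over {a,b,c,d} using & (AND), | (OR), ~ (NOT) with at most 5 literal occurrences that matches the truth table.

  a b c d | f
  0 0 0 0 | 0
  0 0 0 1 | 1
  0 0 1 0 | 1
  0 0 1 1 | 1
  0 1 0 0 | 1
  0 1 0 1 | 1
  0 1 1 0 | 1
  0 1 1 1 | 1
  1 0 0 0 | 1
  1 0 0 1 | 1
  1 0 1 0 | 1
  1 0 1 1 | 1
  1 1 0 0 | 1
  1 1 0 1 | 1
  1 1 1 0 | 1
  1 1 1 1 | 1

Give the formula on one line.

(b | ((c | d) | (a | d)))

  (c | d) = 0111011101110111
  (a | d) = 0101010111111111
  ((c | d) | (a | d)) = 0111011111111111
  (b | ((c | d) | (a | d))) = 0111111111111111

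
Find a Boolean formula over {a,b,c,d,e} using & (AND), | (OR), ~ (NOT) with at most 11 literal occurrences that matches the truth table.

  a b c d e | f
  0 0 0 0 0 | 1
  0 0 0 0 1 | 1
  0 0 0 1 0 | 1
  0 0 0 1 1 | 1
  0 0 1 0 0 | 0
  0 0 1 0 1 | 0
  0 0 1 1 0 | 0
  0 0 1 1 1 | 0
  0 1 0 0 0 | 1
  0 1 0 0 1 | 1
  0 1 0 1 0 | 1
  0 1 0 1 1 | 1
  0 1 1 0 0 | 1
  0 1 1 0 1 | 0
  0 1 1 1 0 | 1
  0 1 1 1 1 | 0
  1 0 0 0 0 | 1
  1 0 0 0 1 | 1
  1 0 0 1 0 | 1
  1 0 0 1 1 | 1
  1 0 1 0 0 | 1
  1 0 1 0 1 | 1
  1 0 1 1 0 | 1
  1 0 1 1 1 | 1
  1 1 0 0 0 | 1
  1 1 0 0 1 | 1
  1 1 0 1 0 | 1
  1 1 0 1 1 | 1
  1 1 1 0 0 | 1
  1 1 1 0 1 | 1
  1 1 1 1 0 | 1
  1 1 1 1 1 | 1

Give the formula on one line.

  ~c = 11110000111100001111000011110000
  (a | ~c) = 11110000111100001111111111111111
  ~a = 11111111111111110000000000000000
  (~a | e) = 11111111111111110101010101010101
  ~e = 10101010101010101010101010101010
  (c & ~e) = 00001010000010100000101000001010
  (b & (c & ~e)) = 00000000000010100000000000001010
  ((~a | e) & (b & (c & ~e))) = 00000000000010100000000000000000
  (((~a | e) & (b & (c & ~e))) | a) = 00000000000010101111111111111111
  ((a | ~c) | (((~a | e) & (b & (c & ~e))) | a)) = 11110000111110101111111111111111

((a | ~c) | (((~a | e) & (b & (c & ~e))) | a))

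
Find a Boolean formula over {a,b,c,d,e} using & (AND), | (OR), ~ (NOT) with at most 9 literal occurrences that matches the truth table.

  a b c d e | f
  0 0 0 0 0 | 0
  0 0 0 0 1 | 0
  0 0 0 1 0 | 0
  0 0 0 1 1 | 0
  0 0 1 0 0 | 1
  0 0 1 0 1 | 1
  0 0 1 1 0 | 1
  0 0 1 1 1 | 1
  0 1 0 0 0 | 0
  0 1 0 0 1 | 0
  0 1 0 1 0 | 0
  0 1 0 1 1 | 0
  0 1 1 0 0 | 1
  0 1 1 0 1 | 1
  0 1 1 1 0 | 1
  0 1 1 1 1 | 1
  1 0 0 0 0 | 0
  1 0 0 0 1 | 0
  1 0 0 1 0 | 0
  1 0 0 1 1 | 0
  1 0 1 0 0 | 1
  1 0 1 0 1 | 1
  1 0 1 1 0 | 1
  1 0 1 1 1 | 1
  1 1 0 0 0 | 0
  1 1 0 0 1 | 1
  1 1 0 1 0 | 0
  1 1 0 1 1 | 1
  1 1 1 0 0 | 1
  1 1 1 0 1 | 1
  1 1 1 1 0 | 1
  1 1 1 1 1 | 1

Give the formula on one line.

  (a & e) = 00000000000000000101010101010101
  ~d = 11001100110011001100110011001100
  (c & ~d) = 00001100000011000000110000001100
  ((a & e) | (c & ~d)) = 00001100000011000101110101011101
  (((a & e) | (c & ~d)) & a) = 00000000000000000101110101011101
  (b & (((a & e) | (c & ~d)) & a)) = 00000000000000000000000001011101
  ((b & (((a & e) | (c & ~d)) & a)) | c) = 00001111000011110000111101011111

((b & (((a & e) | (c & ~d)) & a)) | c)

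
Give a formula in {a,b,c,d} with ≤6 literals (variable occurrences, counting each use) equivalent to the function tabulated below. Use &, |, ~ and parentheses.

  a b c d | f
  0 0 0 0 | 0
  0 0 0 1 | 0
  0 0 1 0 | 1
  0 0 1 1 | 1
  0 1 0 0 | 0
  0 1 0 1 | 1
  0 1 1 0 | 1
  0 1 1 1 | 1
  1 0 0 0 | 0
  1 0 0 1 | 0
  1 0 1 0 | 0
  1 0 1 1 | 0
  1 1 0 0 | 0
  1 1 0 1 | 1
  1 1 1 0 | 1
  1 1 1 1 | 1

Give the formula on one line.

  ~d = 1010101010101010
  (c & ~d) = 0010001000100010
  (d | (c & ~d)) = 0111011101110111
  ~a = 1111111100000000
  (c & ~a) = 0011001100000000
  (b | (c & ~a)) = 0011111100001111
  ((d | (c & ~d)) & (b | (c & ~a))) = 0011011100000111

((d | (c & ~d)) & (b | (c & ~a)))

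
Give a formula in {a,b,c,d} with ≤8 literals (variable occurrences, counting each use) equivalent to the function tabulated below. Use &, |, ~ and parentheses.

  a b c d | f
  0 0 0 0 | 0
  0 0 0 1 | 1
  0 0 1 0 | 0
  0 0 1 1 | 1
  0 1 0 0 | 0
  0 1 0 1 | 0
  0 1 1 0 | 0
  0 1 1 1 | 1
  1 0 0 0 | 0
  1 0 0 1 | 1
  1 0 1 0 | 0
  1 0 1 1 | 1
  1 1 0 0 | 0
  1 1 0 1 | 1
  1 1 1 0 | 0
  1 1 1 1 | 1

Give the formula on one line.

((~b & d) | (d & ((d & (c | a)) | ~d)))

  ~b = 1111000011110000
  (~b & d) = 0101000001010000
  (c | a) = 0011001111111111
  (d & (c | a)) = 0001000101010101
  ~d = 1010101010101010
  ((d & (c | a)) | ~d) = 1011101111111111
  (d & ((d & (c | a)) | ~d)) = 0001000101010101
  ((~b & d) | (d & ((d & (c | a)) | ~d))) = 0101000101010101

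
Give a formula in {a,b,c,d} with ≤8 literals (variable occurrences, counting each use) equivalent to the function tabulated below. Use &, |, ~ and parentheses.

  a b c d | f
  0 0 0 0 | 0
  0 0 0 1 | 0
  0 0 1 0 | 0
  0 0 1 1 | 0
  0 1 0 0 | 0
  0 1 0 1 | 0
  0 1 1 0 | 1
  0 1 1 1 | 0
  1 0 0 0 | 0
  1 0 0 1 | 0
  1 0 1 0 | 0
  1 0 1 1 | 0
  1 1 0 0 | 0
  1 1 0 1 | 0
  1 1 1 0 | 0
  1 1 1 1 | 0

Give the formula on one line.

((b & ~a) & (b & (c & ~d)))

  ~a = 1111111100000000
  (b & ~a) = 0000111100000000
  ~d = 1010101010101010
  (c & ~d) = 0010001000100010
  (b & (c & ~d)) = 0000001000000010
  ((b & ~a) & (b & (c & ~d))) = 0000001000000000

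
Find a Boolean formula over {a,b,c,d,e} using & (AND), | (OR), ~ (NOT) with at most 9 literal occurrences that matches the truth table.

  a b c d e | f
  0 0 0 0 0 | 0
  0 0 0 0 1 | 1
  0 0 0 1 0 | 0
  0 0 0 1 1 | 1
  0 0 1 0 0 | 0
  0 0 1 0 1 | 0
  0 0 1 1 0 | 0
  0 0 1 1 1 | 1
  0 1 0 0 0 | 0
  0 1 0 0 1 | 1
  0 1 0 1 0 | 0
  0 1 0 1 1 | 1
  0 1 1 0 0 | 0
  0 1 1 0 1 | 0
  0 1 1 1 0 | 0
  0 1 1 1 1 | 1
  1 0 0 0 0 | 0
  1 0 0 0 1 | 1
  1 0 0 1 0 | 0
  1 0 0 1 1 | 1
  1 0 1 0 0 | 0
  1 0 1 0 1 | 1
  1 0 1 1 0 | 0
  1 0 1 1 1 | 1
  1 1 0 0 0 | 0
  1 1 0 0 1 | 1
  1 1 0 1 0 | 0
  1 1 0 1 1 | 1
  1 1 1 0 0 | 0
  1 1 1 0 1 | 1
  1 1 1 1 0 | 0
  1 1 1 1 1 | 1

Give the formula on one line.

(((d | (~a & ~e)) | (e & (~c | a))) & e)

  ~a = 11111111111111110000000000000000
  ~e = 10101010101010101010101010101010
  (~a & ~e) = 10101010101010100000000000000000
  (d | (~a & ~e)) = 10111011101110110011001100110011
  ~c = 11110000111100001111000011110000
  (~c | a) = 11110000111100001111111111111111
  (e & (~c | a)) = 01010000010100000101010101010101
  ((d | (~a & ~e)) | (e & (~c | a))) = 11111011111110110111011101110111
  (((d | (~a & ~e)) | (e & (~c | a))) & e) = 01010001010100010101010101010101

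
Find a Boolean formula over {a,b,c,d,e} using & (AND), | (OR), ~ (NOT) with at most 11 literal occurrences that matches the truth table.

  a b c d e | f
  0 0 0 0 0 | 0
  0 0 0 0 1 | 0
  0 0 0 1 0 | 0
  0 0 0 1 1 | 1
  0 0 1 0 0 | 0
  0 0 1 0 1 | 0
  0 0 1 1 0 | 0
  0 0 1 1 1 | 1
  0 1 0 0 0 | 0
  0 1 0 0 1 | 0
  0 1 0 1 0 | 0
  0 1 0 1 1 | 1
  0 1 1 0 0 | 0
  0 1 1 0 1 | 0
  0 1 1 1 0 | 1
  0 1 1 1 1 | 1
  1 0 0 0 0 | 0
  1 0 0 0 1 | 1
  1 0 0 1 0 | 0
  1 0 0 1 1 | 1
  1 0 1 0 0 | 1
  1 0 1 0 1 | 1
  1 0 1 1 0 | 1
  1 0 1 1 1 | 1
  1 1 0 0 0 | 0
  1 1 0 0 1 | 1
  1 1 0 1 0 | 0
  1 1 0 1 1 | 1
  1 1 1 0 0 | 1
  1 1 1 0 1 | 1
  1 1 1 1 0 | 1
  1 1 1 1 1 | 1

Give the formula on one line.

(((e | c) & ((a | b) | ((~a & e) | a))) & (d | a))

  (e | c) = 01011111010111110101111101011111
  (a | b) = 00000000111111111111111111111111
  ~a = 11111111111111110000000000000000
  (~a & e) = 01010101010101010000000000000000
  ((~a & e) | a) = 01010101010101011111111111111111
  ((a | b) | ((~a & e) | a)) = 01010101111111111111111111111111
  ((e | c) & ((a | b) | ((~a & e) | a))) = 01010101010111110101111101011111
  (d | a) = 00110011001100111111111111111111
  (((e | c) & ((a | b) | ((~a & e) | a))) & (d | a)) = 00010001000100110101111101011111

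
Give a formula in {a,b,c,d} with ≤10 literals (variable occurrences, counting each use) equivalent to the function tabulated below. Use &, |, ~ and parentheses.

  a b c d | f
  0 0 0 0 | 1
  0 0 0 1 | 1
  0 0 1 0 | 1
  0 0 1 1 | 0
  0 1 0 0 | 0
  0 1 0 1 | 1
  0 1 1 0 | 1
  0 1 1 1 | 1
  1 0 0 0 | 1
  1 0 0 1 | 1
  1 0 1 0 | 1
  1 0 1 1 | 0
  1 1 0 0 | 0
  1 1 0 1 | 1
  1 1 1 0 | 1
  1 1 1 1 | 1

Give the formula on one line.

  ~c = 1100110011001100
  (~c | b) = 1100111111001111
  ((~c | b) & d) = 0100010101000101
  (c | ((~c | b) & d)) = 0111011101110111
  ((c | ((~c | b) & d)) & b) = 0000011100000111
  ~d = 1010101010101010
  (~d & c) = 0010001000100010
  (((c | ((~c | b) & d)) & b) | (~d & c)) = 0010011100100111
  ~b = 1111000011110000
  (~c & ~b) = 1100000011000000
  ((((c | ((~c | b) & d)) & b) | (~d & c)) | (~c & ~b)) = 1110011111100111

((((c | ((~c | b) & d)) & b) | (~d & c)) | (~c & ~b))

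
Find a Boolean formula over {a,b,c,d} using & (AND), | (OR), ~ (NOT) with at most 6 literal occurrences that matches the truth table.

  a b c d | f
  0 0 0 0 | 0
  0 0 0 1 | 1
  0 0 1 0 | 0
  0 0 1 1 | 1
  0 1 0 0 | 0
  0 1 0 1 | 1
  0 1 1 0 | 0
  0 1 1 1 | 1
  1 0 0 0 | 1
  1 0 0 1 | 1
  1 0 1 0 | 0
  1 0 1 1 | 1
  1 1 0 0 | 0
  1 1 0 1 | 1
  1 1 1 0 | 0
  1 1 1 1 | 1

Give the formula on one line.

  ~b = 1111000011110000
  ~a = 1111111100000000
  ~c = 1100110011001100
  (~a | ~c) = 1111111111001100
  (~b & (~a | ~c)) = 1111000011000000
  ((~b & (~a | ~c)) & a) = 0000000011000000
  (((~b & (~a | ~c)) & a) | d) = 0101010111010101

(((~b & (~a | ~c)) & a) | d)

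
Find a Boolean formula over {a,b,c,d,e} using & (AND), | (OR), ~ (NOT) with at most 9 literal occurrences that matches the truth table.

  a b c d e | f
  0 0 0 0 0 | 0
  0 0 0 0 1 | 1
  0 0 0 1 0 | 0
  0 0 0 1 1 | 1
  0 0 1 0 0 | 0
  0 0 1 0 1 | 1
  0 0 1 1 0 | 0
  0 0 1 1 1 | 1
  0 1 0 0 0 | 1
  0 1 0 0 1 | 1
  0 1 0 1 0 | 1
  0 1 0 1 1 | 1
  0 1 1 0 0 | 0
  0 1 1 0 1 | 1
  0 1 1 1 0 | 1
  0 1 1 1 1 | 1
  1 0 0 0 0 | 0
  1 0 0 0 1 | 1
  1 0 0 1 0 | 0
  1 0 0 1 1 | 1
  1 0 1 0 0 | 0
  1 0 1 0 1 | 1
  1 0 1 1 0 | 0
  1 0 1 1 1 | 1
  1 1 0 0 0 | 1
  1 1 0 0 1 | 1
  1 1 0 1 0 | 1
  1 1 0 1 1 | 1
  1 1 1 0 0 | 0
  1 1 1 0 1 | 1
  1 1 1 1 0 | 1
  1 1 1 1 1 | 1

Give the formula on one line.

((b & (~c | e)) | (((d | ~b) | (~c & ~a)) & (e | b)))

  ~c = 11110000111100001111000011110000
  (~c | e) = 11110101111101011111010111110101
  (b & (~c | e)) = 00000000111101010000000011110101
  ~b = 11111111000000001111111100000000
  (d | ~b) = 11111111001100111111111100110011
  ~a = 11111111111111110000000000000000
  (~c & ~a) = 11110000111100000000000000000000
  ((d | ~b) | (~c & ~a)) = 11111111111100111111111100110011
  (e | b) = 01010101111111110101010111111111
  (((d | ~b) | (~c & ~a)) & (e | b)) = 01010101111100110101010100110011
  ((b & (~c | e)) | (((d | ~b) | (~c & ~a)) & (e | b))) = 01010101111101110101010111110111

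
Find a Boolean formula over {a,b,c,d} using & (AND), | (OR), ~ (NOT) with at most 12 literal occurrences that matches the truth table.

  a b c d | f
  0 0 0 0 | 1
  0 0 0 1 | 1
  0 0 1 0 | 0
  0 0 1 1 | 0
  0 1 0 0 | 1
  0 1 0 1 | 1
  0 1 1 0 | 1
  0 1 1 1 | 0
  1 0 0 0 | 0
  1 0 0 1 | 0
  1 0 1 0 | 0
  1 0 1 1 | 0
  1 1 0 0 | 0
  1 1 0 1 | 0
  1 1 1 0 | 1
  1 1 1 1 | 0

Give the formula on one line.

  ~c = 1100110011001100
  ~a = 1111111100000000
  (~c & ~a) = 1100110000000000
  (b & c) = 0000001100000011
  ~d = 1010101010101010
  (~a & c) = 0011001100000000
  ((~a & c) | b) = 0011111100001111
  (~d & ((~a & c) | b)) = 0010101000001010
  (~c | (~d & ((~a & c) | b))) = 1110111011001110
  ((b & c) & (~c | (~d & ((~a & c) | b)))) = 0000001000000010
  ((~c & ~a) | ((b & c) & (~c | (~d & ((~a & c) | b))))) = 1100111000000010

((~c & ~a) | ((b & c) & (~c | (~d & ((~a & c) | b)))))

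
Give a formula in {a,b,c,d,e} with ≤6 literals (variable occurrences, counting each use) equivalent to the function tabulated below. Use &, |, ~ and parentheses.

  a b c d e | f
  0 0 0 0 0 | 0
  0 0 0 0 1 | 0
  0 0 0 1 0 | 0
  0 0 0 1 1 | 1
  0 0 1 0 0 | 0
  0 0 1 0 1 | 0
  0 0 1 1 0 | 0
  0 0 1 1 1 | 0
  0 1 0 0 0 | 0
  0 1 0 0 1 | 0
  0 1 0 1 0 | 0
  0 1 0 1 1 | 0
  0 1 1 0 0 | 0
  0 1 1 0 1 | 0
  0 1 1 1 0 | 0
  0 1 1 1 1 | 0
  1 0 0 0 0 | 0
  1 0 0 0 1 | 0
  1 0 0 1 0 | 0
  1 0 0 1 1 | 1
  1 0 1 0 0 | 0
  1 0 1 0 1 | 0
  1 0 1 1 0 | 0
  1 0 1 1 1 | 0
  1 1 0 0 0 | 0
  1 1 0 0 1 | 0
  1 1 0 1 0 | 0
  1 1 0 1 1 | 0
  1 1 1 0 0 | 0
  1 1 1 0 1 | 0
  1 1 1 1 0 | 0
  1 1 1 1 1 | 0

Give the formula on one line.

  ~c = 11110000111100001111000011110000
  ~b = 11111111000000001111111100000000
  (~b & e) = 01010101000000000101010100000000
  (c & ~b) = 00001111000000000000111100000000
  (d | (c & ~b)) = 00111111001100110011111100110011
  ((~b & e) & (d | (c & ~b))) = 00010101000000000001010100000000
  (~c & ((~b & e) & (d | (c & ~b)))) = 00010000000000000001000000000000

(~c & ((~b & e) & (d | (c & ~b))))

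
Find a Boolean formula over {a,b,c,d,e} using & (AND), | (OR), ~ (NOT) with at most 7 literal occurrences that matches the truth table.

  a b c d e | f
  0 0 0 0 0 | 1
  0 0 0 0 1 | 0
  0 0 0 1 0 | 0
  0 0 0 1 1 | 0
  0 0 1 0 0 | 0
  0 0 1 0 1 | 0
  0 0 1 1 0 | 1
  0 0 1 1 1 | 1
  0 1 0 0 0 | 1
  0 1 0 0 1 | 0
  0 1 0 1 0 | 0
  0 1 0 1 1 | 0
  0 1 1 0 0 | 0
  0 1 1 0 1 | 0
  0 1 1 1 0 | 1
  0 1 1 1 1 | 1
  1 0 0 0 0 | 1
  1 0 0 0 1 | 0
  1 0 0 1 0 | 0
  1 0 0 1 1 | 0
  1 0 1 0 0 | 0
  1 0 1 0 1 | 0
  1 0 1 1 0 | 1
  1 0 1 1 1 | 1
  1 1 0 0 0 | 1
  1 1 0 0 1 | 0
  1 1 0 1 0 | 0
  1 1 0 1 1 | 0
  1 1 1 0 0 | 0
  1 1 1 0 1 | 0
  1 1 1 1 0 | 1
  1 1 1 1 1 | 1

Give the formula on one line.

((~d & (~c & ~e)) | (c & d))

  ~d = 11001100110011001100110011001100
  ~c = 11110000111100001111000011110000
  ~e = 10101010101010101010101010101010
  (~c & ~e) = 10100000101000001010000010100000
  (~d & (~c & ~e)) = 10000000100000001000000010000000
  (c & d) = 00000011000000110000001100000011
  ((~d & (~c & ~e)) | (c & d)) = 10000011100000111000001110000011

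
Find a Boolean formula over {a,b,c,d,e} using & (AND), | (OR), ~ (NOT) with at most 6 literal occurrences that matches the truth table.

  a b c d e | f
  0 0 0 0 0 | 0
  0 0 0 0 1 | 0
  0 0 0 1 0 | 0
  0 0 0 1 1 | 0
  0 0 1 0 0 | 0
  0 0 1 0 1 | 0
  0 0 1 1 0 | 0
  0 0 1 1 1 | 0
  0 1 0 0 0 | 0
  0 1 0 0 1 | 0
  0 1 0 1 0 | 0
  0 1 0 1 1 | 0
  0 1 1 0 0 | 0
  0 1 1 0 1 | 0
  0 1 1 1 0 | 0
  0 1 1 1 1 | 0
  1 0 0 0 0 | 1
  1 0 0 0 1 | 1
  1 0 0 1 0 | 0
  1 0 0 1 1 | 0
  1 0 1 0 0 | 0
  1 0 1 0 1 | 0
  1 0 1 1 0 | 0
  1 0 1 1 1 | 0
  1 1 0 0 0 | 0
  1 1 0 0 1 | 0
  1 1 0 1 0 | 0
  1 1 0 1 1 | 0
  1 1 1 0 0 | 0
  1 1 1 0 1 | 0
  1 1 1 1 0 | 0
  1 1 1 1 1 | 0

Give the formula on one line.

  ~d = 11001100110011001100110011001100
  (~d | b) = 11001100111111111100110011111111
  ~c = 11110000111100001111000011110000
  ~b = 11111111000000001111111100000000
  (~c & ~b) = 11110000000000001111000000000000
  (a & (~c & ~b)) = 00000000000000001111000000000000
  ((~d | b) & (a & (~c & ~b))) = 00000000000000001100000000000000

((~d | b) & (a & (~c & ~b)))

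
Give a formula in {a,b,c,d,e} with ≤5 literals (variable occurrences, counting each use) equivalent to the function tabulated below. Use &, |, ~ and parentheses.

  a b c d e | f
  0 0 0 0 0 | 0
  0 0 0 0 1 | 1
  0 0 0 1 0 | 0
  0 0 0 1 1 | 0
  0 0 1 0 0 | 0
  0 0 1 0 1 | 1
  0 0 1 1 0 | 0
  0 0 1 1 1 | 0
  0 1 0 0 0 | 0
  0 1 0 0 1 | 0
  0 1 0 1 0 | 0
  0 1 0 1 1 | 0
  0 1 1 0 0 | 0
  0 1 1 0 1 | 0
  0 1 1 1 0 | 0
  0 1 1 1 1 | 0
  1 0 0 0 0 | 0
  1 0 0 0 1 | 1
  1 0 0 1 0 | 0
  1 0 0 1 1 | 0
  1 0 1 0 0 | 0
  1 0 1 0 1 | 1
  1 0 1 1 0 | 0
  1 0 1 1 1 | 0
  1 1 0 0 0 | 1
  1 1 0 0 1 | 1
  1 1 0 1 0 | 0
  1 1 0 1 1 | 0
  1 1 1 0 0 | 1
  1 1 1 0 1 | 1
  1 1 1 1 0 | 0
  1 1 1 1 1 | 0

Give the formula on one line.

((~d & (a | ~b)) & (b | e))

  ~d = 11001100110011001100110011001100
  ~b = 11111111000000001111111100000000
  (a | ~b) = 11111111000000001111111111111111
  (~d & (a | ~b)) = 11001100000000001100110011001100
  (b | e) = 01010101111111110101010111111111
  ((~d & (a | ~b)) & (b | e)) = 01000100000000000100010011001100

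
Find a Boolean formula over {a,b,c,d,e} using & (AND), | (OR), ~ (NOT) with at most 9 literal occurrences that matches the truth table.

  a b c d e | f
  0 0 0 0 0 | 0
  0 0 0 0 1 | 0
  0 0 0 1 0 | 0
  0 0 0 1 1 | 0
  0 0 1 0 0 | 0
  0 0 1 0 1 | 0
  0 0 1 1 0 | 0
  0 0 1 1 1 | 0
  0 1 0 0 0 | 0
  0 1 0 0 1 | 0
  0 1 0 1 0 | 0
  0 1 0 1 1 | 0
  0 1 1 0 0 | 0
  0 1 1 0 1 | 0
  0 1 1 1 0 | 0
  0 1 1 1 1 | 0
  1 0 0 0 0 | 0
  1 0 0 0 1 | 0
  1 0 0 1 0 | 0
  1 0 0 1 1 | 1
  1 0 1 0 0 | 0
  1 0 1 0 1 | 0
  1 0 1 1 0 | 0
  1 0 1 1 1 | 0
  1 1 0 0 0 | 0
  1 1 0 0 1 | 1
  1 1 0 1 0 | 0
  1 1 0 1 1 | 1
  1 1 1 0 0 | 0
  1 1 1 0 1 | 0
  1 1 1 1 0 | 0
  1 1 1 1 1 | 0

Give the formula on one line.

  ~c = 11110000111100001111000011110000
  (e & ~c) = 01010000010100000101000001010000
  (d | b) = 00110011111111110011001111111111
  ((d | b) & ~c) = 00110000111100000011000011110000
  ((e & ~c) & ((d | b) & ~c)) = 00010000010100000001000001010000
  (~c | d) = 11110011111100111111001111110011
  (a & (~c | d)) = 00000000000000001111001111110011
  (((e & ~c) & ((d | b) & ~c)) & (a & (~c | d))) = 00000000000000000001000001010000

(((e & ~c) & ((d | b) & ~c)) & (a & (~c | d)))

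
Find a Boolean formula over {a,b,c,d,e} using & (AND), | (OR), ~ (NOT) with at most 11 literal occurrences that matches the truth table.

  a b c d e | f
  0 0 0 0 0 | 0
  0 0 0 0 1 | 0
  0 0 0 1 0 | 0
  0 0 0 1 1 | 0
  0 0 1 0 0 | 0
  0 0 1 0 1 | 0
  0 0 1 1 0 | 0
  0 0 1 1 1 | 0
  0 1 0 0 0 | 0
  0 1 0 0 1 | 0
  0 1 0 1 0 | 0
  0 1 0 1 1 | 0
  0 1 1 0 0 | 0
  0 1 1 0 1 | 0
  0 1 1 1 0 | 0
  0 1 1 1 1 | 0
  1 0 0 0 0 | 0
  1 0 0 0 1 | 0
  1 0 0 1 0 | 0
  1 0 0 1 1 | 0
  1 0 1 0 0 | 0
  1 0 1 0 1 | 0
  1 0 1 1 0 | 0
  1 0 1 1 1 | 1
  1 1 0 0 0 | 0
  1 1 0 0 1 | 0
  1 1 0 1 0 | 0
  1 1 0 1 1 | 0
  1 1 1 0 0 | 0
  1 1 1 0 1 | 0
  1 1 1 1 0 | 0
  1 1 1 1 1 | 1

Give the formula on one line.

((c & a) & ((e | ~d) & ((d | (~a & ~c)) & c)))

  (c & a) = 00000000000000000000111100001111
  ~d = 11001100110011001100110011001100
  (e | ~d) = 11011101110111011101110111011101
  ~a = 11111111111111110000000000000000
  ~c = 11110000111100001111000011110000
  (~a & ~c) = 11110000111100000000000000000000
  (d | (~a & ~c)) = 11110011111100110011001100110011
  ((d | (~a & ~c)) & c) = 00000011000000110000001100000011
  ((e | ~d) & ((d | (~a & ~c)) & c)) = 00000001000000010000000100000001
  ((c & a) & ((e | ~d) & ((d | (~a & ~c)) & c))) = 00000000000000000000000100000001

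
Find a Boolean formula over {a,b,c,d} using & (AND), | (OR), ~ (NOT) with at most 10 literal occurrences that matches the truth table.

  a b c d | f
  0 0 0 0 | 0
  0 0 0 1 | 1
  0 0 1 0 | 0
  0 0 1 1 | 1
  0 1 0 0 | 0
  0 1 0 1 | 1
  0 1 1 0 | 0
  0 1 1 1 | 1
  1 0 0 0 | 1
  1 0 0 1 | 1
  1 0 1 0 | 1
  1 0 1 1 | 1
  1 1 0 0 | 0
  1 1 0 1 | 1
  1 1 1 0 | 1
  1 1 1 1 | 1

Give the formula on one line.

  ~b = 1111000011110000
  ~c = 1100110011001100
  ~a = 1111111100000000
  (~c | ~a) = 1111111111001100
  ((~c | ~a) | d) = 1111111111011101
  (~b & ((~c | ~a) | d)) = 1111000011010000
  ((~b & ((~c | ~a) | d)) | c) = 1111001111110011
  ~d = 1010101010101010
  (((~b & ((~c | ~a) | d)) | c) & ~d) = 1010001010100010
  ((((~b & ((~c | ~a) | d)) | c) & ~d) & a) = 0000000010100010
  (d | ((((~b & ((~c | ~a) | d)) | c) & ~d) & a)) = 0101010111110111

(d | ((((~b & ((~c | ~a) | d)) | c) & ~d) & a))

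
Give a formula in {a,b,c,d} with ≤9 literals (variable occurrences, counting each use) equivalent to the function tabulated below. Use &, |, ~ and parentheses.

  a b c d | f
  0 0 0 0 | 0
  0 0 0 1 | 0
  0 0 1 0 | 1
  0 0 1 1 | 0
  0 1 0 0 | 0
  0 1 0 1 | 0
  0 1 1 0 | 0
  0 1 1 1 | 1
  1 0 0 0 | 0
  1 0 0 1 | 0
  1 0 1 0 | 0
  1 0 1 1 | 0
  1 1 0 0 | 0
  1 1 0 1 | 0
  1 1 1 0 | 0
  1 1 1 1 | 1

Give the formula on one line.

  ~a = 1111111100000000
  (~a | b) = 1111111100001111
  ~d = 1010101010101010
  (~d | b) = 1010111110101111
  ((~a | b) & (~d | b)) = 1010111100001111
  ~c = 1100110011001100
  (((~a | b) & (~d | b)) | ~c) = 1110111111001111
  ~b = 1111000011110000
  (d | ~b) = 1111010111110101
  ((((~a | b) & (~d | b)) | ~c) & (d | ~b)) = 1110010111000101
  (c & ((((~a | b) & (~d | b)) | ~c) & (d | ~b))) = 0010000100000001

(c & ((((~a | b) & (~d | b)) | ~c) & (d | ~b)))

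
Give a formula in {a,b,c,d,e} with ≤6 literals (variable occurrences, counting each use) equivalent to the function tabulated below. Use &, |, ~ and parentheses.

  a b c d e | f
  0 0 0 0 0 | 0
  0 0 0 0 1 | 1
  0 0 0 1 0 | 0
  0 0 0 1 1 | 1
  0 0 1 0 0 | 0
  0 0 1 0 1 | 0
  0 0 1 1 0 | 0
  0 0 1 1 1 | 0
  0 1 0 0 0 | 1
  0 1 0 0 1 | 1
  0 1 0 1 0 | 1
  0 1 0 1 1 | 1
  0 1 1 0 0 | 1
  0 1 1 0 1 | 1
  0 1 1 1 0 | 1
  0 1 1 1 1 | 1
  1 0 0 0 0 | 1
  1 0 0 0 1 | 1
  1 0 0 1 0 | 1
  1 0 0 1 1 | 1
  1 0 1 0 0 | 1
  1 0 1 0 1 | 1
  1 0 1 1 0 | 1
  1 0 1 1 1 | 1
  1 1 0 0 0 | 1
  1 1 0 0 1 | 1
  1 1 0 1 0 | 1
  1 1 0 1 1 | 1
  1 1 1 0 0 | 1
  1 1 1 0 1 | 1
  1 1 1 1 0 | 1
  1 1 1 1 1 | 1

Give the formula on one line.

(a | (b | (e & ~c)))

  ~c = 11110000111100001111000011110000
  (e & ~c) = 01010000010100000101000001010000
  (b | (e & ~c)) = 01010000111111110101000011111111
  (a | (b | (e & ~c))) = 01010000111111111111111111111111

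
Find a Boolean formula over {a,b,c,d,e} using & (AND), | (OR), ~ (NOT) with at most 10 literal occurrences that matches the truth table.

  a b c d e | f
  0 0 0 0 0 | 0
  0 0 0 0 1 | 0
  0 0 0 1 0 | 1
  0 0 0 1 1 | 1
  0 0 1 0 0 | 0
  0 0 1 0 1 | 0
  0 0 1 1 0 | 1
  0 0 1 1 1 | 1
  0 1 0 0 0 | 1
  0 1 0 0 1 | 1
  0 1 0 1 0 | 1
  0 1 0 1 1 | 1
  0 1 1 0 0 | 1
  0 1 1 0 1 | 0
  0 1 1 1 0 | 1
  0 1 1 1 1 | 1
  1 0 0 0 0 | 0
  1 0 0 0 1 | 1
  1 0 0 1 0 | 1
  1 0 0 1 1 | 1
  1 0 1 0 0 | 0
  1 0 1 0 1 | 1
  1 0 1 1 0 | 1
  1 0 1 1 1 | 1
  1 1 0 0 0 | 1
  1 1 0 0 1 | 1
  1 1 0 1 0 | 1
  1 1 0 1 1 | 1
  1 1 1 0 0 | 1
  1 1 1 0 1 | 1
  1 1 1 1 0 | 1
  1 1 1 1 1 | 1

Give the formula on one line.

  ~b = 11111111000000001111111100000000
  (d | e) = 01110111011101110111011101110111
  (~b & (d | e)) = 01110111000000000111011100000000
  ((~b & (d | e)) | b) = 01110111111111110111011111111111
  ~e = 10101010101010101010101010101010
  (d | ~e) = 10111011101110111011101110111011
  ((d | ~e) | a) = 10111011101110111111111111111111
  ~c = 11110000111100001111000011110000
  (~c & b) = 00000000111100000000000011110000
  (((d | ~e) | a) | (~c & b)) = 10111011111110111111111111111111
  (((~b & (d | e)) | b) & (((d | ~e) | a) | (~c & b))) = 00110011111110110111011111111111

(((~b & (d | e)) | b) & (((d | ~e) | a) | (~c & b)))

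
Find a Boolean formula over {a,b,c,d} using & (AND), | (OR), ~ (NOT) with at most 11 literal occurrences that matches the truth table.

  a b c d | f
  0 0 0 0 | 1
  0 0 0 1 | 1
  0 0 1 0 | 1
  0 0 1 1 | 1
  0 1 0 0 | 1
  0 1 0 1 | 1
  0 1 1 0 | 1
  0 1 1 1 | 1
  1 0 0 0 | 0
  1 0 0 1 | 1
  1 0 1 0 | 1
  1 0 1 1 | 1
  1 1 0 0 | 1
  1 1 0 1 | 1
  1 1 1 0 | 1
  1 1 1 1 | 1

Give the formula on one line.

  ~a = 1111111100000000
  (~a | d) = 1111111101010101
  ~b = 1111000011110000
  ((~a | d) & ~b) = 1111000001010000
  (c | b) = 0011111100111111
  (b & a) = 0000000000001111
  ((b & a) | d) = 0101010101011111
  (((b & a) | d) | c) = 0111011101111111
  ((c | b) | (((b & a) | d) | c)) = 0111111101111111
  (((~a | d) & ~b) | ((c | b) | (((b & a) | d) | c))) = 1111111101111111

(((~a | d) & ~b) | ((c | b) | (((b & a) | d) | c)))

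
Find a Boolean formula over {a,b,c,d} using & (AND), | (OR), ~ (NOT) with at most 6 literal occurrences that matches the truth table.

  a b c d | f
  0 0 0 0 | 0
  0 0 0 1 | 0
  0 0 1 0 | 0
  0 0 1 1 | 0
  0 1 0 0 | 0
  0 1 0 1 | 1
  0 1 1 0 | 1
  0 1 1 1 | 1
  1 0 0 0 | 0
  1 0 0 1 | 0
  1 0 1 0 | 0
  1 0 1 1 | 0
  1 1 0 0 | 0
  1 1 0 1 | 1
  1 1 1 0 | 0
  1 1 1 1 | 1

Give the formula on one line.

((b & (d | ~a)) & (c | d))

  ~a = 1111111100000000
  (d | ~a) = 1111111101010101
  (b & (d | ~a)) = 0000111100000101
  (c | d) = 0111011101110111
  ((b & (d | ~a)) & (c | d)) = 0000011100000101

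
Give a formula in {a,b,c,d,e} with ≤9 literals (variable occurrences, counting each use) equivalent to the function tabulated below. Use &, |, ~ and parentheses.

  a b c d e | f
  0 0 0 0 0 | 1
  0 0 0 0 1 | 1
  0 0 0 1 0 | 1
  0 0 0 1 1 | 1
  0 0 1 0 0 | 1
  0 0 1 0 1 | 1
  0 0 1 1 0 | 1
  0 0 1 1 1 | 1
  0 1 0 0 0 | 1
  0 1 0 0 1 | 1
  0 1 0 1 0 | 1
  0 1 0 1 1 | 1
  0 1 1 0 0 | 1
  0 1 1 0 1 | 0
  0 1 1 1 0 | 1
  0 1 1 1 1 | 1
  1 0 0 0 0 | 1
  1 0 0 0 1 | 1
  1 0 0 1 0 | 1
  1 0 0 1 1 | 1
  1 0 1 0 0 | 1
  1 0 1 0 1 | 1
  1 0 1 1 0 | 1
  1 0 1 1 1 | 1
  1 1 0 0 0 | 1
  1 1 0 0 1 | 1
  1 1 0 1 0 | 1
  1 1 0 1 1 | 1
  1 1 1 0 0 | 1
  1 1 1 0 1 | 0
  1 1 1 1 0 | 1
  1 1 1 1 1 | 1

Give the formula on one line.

(((~c | d) & e) | (~b | (~e & b)))

  ~c = 11110000111100001111000011110000
  (~c | d) = 11110011111100111111001111110011
  ((~c | d) & e) = 01010001010100010101000101010001
  ~b = 11111111000000001111111100000000
  ~e = 10101010101010101010101010101010
  (~e & b) = 00000000101010100000000010101010
  (~b | (~e & b)) = 11111111101010101111111110101010
  (((~c | d) & e) | (~b | (~e & b))) = 11111111111110111111111111111011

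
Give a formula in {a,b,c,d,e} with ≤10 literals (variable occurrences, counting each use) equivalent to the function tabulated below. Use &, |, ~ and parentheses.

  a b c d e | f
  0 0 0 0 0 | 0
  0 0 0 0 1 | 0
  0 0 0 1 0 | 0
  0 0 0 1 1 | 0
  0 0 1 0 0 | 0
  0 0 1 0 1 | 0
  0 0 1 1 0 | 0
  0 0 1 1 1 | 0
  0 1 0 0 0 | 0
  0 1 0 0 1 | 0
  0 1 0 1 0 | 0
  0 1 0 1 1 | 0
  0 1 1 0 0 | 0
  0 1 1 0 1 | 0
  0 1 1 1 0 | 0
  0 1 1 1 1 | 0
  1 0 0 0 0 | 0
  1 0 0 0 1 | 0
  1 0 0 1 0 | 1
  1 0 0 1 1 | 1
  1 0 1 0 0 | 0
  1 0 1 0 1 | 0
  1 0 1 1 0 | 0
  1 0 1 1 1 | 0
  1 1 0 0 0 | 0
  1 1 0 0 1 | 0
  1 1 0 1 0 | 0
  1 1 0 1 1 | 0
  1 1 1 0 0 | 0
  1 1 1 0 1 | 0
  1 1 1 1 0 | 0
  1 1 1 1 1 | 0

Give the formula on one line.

(((d & ~b) & (a & d)) & ((~e | a) & ~c))

  ~b = 11111111000000001111111100000000
  (d & ~b) = 00110011000000000011001100000000
  (a & d) = 00000000000000000011001100110011
  ((d & ~b) & (a & d)) = 00000000000000000011001100000000
  ~e = 10101010101010101010101010101010
  (~e | a) = 10101010101010101111111111111111
  ~c = 11110000111100001111000011110000
  ((~e | a) & ~c) = 10100000101000001111000011110000
  (((d & ~b) & (a & d)) & ((~e | a) & ~c)) = 00000000000000000011000000000000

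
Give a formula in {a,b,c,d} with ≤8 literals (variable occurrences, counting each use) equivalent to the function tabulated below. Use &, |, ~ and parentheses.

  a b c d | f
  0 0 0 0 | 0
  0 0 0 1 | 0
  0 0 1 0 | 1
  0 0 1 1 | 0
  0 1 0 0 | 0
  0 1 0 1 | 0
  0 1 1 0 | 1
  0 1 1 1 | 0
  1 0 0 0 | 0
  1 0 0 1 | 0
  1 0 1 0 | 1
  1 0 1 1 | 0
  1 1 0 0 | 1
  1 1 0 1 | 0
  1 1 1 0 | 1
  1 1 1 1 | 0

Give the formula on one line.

((c | (b & ((c | b) & a))) & ~d)

  (c | b) = 0011111100111111
  ((c | b) & a) = 0000000000111111
  (b & ((c | b) & a)) = 0000000000001111
  (c | (b & ((c | b) & a))) = 0011001100111111
  ~d = 1010101010101010
  ((c | (b & ((c | b) & a))) & ~d) = 0010001000101010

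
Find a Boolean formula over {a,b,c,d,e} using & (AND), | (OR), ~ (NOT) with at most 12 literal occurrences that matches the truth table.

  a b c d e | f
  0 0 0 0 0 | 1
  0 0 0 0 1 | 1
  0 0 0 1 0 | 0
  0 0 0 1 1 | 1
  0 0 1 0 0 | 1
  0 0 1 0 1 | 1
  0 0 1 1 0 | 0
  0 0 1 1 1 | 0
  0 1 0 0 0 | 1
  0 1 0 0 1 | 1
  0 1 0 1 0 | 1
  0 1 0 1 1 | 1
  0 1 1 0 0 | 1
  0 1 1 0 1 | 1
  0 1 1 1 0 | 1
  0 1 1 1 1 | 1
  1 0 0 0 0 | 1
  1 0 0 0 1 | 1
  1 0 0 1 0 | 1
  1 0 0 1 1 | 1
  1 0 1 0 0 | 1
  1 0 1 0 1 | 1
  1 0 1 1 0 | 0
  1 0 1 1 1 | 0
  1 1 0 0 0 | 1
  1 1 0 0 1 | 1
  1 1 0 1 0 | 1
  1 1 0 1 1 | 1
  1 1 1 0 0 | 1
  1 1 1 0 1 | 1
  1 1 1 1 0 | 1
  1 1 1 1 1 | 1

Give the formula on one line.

(((~c & ((b | ~c) & (d & ((~d | e) | a)))) | b) | ~d)

  ~c = 11110000111100001111000011110000
  (b | ~c) = 11110000111111111111000011111111
  ~d = 11001100110011001100110011001100
  (~d | e) = 11011101110111011101110111011101
  ((~d | e) | a) = 11011101110111011111111111111111
  (d & ((~d | e) | a)) = 00010001000100010011001100110011
  ((b | ~c) & (d & ((~d | e) | a))) = 00010000000100010011000000110011
  (~c & ((b | ~c) & (d & ((~d | e) | a)))) = 00010000000100000011000000110000
  ((~c & ((b | ~c) & (d & ((~d | e) | a)))) | b) = 00010000111111110011000011111111
  (((~c & ((b | ~c) & (d & ((~d | e) | a)))) | b) | ~d) = 11011100111111111111110011111111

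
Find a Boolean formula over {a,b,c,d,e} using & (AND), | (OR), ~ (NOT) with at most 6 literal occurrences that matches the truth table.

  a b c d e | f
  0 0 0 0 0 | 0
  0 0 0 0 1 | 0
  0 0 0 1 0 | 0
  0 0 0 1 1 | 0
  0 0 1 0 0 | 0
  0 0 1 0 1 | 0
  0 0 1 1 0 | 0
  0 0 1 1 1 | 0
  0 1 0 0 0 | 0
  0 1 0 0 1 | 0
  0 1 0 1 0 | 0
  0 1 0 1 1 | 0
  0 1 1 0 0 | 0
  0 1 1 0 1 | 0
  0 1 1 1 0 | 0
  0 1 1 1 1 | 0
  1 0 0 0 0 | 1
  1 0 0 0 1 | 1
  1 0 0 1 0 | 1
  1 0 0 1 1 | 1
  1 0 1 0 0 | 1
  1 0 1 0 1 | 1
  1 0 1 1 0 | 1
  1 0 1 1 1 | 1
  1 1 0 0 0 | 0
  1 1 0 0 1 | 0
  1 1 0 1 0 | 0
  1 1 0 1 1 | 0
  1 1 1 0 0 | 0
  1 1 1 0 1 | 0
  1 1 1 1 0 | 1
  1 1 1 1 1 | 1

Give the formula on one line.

((~b & a) | (a & (d & c)))

  ~b = 11111111000000001111111100000000
  (~b & a) = 00000000000000001111111100000000
  (d & c) = 00000011000000110000001100000011
  (a & (d & c)) = 00000000000000000000001100000011
  ((~b & a) | (a & (d & c))) = 00000000000000001111111100000011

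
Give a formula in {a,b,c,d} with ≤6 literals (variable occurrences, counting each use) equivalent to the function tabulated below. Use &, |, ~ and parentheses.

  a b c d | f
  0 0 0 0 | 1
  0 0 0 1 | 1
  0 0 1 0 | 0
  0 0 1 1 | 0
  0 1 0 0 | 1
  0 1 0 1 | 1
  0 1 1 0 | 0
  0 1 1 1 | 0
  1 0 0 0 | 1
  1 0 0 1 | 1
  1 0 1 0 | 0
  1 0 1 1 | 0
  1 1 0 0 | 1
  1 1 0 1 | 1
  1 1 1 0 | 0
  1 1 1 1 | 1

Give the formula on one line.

(~c | (a & (b & d)))

  ~c = 1100110011001100
  (b & d) = 0000010100000101
  (a & (b & d)) = 0000000000000101
  (~c | (a & (b & d))) = 1100110011001101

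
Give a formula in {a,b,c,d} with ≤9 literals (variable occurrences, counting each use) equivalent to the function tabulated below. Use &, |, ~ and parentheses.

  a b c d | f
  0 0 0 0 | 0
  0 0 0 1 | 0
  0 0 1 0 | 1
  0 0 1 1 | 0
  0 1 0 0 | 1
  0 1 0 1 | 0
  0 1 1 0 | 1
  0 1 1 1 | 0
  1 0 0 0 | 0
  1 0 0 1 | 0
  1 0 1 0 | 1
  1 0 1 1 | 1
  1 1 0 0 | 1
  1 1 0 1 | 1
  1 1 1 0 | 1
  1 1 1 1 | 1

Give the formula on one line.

  ~d = 1010101010101010
  (~d | b) = 1010111110101111
  (a & (~d | b)) = 0000000010101111
  ((a & (~d | b)) | ~d) = 1010101010101111
  (b | c) = 0011111100111111
  (((a & (~d | b)) | ~d) & (b | c)) = 0010101000101111
  (c & a) = 0000000000110011
  ((((a & (~d | b)) | ~d) & (b | c)) | (c & a)) = 0010101000111111

((((a & (~d | b)) | ~d) & (b | c)) | (c & a))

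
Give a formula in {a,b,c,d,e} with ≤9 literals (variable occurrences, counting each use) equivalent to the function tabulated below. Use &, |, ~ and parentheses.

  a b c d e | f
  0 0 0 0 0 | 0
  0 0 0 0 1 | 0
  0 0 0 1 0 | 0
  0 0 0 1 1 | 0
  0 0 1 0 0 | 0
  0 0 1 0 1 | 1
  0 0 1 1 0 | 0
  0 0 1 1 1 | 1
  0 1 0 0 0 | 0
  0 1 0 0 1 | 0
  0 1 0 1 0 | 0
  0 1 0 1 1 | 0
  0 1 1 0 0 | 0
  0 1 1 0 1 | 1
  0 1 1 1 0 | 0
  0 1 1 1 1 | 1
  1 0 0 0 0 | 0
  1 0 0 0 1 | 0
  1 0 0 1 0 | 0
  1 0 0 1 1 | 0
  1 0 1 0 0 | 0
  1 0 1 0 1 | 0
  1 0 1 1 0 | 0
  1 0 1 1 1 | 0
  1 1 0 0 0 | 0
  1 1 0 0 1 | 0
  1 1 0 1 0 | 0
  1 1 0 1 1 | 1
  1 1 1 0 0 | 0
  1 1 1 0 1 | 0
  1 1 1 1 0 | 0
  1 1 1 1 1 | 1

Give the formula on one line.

  (c | a) = 00001111000011111111111111111111
  (b & d) = 00000000001100110000000000110011
  ~a = 11111111111111110000000000000000
  ((b & d) | ~a) = 11111111111111110000000000110011
  ((c | a) & ((b & d) | ~a)) = 00001111000011110000000000110011
  (e & ((c | a) & ((b & d) | ~a))) = 00000101000001010000000000010001

(e & ((c | a) & ((b & d) | ~a)))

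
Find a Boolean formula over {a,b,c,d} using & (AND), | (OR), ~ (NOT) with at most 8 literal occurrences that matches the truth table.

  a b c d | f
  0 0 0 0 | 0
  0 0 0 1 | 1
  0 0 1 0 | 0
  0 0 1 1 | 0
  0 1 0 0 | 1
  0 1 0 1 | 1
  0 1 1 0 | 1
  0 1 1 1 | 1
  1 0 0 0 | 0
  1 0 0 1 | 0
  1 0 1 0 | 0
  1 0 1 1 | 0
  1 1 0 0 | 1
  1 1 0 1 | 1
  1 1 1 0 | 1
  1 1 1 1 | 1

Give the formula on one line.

(((d & ~c) & (~a | c)) | b)

  ~c = 1100110011001100
  (d & ~c) = 0100010001000100
  ~a = 1111111100000000
  (~a | c) = 1111111100110011
  ((d & ~c) & (~a | c)) = 0100010000000000
  (((d & ~c) & (~a | c)) | b) = 0100111100001111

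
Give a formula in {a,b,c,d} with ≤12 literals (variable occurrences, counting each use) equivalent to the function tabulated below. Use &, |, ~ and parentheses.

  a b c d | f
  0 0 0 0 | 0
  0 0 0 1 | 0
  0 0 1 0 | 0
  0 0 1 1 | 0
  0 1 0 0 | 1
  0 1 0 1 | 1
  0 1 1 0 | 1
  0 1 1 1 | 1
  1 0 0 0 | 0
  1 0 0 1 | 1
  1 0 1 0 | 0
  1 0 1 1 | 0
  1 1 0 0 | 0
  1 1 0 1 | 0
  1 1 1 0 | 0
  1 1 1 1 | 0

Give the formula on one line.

((~a & (a | b)) | (((~c & d) & a) & ((b | ~c) & ~b)))

  ~a = 1111111100000000
  (a | b) = 0000111111111111
  (~a & (a | b)) = 0000111100000000
  ~c = 1100110011001100
  (~c & d) = 0100010001000100
  ((~c & d) & a) = 0000000001000100
  (b | ~c) = 1100111111001111
  ~b = 1111000011110000
  ((b | ~c) & ~b) = 1100000011000000
  (((~c & d) & a) & ((b | ~c) & ~b)) = 0000000001000000
  ((~a & (a | b)) | (((~c & d) & a) & ((b | ~c) & ~b))) = 0000111101000000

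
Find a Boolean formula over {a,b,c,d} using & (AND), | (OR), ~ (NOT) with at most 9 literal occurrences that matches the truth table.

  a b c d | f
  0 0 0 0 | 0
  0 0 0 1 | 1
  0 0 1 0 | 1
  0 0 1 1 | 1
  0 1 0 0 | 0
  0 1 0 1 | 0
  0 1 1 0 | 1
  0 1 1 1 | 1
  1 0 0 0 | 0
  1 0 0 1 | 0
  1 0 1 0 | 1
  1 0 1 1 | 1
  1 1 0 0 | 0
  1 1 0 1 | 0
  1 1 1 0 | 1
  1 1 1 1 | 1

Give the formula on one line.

  (c & a) = 0000000000110011
  ~a = 1111111100000000
  (d & ~a) = 0101010100000000
  ~b = 1111000011110000
  ((d & ~a) & ~b) = 0101000000000000
  ((c & a) | ((d & ~a) & ~b)) = 0101000000110011
  (c | ((c & a) | ((d & ~a) & ~b))) = 0111001100110011

(c | ((c & a) | ((d & ~a) & ~b)))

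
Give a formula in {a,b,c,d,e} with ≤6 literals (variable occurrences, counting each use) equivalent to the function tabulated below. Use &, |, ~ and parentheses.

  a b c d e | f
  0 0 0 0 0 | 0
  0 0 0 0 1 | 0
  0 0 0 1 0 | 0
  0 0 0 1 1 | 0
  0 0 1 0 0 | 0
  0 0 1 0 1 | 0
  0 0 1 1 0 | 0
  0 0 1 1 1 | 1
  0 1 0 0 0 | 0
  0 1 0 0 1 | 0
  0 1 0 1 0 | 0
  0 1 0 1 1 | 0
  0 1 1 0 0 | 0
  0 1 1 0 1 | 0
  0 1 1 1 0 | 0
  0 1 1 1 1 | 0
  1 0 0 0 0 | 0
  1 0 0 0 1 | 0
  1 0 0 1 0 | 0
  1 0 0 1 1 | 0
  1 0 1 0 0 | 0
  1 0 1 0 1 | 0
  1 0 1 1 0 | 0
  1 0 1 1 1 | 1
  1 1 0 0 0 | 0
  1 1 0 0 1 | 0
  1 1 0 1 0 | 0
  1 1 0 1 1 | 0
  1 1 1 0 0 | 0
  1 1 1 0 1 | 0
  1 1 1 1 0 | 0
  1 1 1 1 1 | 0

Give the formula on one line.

  (e & d) = 00010001000100010001000100010001
  ~a = 11111111111111110000000000000000
  ~d = 11001100110011001100110011001100
  (~a & ~d) = 11001100110011000000000000000000
  ~b = 11111111000000001111111100000000
  (~b & c) = 00001111000000000000111100000000
  ((~a & ~d) | (~b & c)) = 11001111110011000000111100000000
  ((e & d) & ((~a & ~d) | (~b & c))) = 00000001000000000000000100000000

((e & d) & ((~a & ~d) | (~b & c)))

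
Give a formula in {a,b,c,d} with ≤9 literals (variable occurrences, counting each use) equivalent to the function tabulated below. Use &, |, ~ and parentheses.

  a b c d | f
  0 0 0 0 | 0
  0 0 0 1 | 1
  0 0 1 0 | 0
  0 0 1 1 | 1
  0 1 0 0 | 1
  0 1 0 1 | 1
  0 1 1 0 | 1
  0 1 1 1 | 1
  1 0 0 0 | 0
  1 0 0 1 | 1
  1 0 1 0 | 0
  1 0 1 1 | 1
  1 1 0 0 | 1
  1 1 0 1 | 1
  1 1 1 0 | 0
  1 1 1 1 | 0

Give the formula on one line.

  ~c = 1100110011001100
  ~a = 1111111100000000
  (~c | ~a) = 1111111111001100
  ((~c | ~a) & b) = 0000111100001100
  (~a & d) = 0101010100000000
  ((~a & d) & b) = 0000010100000000
  ~b = 1111000011110000
  (((~a & d) & b) | ~b) = 1111010111110000
  (((~c | ~a) & b) | (((~a & d) & b) | ~b)) = 1111111111111100
  (b | d) = 0101111101011111
  ((((~c | ~a) & b) | (((~a & d) & b) | ~b)) & (b | d)) = 0101111101011100

((((~c | ~a) & b) | (((~a & d) & b) | ~b)) & (b | d))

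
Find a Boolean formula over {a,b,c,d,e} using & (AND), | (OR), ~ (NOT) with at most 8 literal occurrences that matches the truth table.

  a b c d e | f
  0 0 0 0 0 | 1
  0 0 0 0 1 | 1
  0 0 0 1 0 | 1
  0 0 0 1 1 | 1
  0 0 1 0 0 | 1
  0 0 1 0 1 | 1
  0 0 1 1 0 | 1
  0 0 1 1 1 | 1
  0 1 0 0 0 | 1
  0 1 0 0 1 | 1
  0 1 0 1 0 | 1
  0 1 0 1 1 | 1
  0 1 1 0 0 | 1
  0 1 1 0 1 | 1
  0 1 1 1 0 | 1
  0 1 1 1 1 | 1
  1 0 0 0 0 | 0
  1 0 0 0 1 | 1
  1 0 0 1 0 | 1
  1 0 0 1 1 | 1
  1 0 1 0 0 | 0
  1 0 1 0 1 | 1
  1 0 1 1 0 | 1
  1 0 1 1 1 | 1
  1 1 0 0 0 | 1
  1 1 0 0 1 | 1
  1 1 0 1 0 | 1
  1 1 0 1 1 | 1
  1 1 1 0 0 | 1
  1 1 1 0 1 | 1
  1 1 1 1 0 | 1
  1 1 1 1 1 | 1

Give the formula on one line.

((d | (e | b)) | (~a | d))

  (e | b) = 01010101111111110101010111111111
  (d | (e | b)) = 01110111111111110111011111111111
  ~a = 11111111111111110000000000000000
  (~a | d) = 11111111111111110011001100110011
  ((d | (e | b)) | (~a | d)) = 11111111111111110111011111111111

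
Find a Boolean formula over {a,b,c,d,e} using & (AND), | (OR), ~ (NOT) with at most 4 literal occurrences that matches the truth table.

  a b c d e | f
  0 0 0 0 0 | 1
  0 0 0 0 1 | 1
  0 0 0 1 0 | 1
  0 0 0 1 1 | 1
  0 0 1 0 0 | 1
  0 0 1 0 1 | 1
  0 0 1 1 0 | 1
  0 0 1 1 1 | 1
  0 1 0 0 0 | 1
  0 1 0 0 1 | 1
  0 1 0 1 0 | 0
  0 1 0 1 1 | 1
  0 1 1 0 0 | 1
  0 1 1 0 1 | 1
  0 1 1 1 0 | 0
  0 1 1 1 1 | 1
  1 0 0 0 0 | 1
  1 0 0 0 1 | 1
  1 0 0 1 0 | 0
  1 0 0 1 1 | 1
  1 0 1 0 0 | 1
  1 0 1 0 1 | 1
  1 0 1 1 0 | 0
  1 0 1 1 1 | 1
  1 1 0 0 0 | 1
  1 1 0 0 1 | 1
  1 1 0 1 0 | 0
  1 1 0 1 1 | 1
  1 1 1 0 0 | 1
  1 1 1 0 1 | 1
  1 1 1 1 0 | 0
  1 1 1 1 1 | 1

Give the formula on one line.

((~a & ~b) | (~d | e))

  ~a = 11111111111111110000000000000000
  ~b = 11111111000000001111111100000000
  (~a & ~b) = 11111111000000000000000000000000
  ~d = 11001100110011001100110011001100
  (~d | e) = 11011101110111011101110111011101
  ((~a & ~b) | (~d | e)) = 11111111110111011101110111011101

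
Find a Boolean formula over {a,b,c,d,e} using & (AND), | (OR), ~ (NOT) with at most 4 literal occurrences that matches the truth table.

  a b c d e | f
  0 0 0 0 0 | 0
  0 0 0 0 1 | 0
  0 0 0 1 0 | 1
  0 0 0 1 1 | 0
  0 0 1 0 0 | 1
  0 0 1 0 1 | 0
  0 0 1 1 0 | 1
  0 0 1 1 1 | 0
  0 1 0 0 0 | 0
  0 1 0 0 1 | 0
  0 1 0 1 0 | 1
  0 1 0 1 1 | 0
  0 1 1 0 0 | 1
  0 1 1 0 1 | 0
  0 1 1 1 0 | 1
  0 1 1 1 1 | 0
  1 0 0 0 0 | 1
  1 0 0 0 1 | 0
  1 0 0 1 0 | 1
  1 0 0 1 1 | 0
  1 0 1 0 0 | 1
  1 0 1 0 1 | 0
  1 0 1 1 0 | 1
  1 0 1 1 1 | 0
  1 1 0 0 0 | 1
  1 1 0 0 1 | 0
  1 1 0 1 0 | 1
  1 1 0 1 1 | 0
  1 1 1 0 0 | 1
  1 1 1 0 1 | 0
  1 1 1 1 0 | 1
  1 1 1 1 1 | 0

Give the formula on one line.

  (d | a) = 00110011001100111111111111111111
  ((d | a) | c) = 00111111001111111111111111111111
  ~e = 10101010101010101010101010101010
  (((d | a) | c) & ~e) = 00101010001010101010101010101010

(((d | a) | c) & ~e)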